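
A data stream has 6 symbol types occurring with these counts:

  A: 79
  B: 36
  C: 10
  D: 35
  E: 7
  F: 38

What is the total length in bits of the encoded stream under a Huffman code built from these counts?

474

Build the Huffman tree bottom-up:
merge E(7) and C(10): 17
merge 17 and D(35): 52
merge B(36) and F(38): 74
merge 52 and 74: 126
merge A(79) and 126: 205
The encoded length is the sum of every internal node's weight: 17 + 52 + 74 + 126 + 205 = 474 bits.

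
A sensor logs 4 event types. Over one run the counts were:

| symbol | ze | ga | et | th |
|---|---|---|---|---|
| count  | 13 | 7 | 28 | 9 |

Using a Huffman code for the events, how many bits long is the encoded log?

Build the Huffman tree bottom-up:
combine ga(7), th(9) → 16
combine ze(13), 16 → 29
combine et(28), 29 → 57
The encoded length is the sum of every internal node's weight: 16 + 29 + 57 = 102 bits.

102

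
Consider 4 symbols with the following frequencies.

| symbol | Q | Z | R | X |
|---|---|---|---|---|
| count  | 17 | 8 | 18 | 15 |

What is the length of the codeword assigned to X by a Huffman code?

Repeatedly merge the two smallest:
merge Z(8) and X(15): 23
merge Q(17) and R(18): 35
merge 23 and 35: 58
X's leaf is at depth 2, giving a 2-bit codeword.

2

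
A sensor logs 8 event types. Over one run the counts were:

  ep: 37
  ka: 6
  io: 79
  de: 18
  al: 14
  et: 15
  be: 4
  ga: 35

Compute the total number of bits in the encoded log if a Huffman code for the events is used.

533

Build the Huffman tree bottom-up:
be(4) + ka(6) → 10
10 + al(14) → 24
et(15) + de(18) → 33
24 + 33 → 57
ga(35) + ep(37) → 72
57 + 72 → 129
io(79) + 129 → 208
Each symbol's bit-cost is frequency × depth; summing gives 533 bits (equivalently 10 + 24 + 33 + 57 + 72 + 129 + 208).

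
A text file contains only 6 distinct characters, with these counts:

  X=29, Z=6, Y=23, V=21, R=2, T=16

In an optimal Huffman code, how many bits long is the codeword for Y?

Build the tree from the bottom:
combine R(2), Z(6) → 8
combine 8, T(16) → 24
combine V(21), Y(23) → 44
combine 24, X(29) → 53
combine 44, 53 → 97
The subtree containing Y is merged 2 times, so code length = 2.

2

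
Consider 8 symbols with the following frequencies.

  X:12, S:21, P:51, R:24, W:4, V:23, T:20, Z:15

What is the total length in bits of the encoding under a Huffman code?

Merge the two smallest weights repeatedly:
W(4) + X(12) → 16
Z(15) + 16 → 31
T(20) + S(21) → 41
V(23) + R(24) → 47
31 + 41 → 72
47 + P(51) → 98
72 + 98 → 170
Each symbol's bit-cost is frequency × depth; summing gives 475 bits (equivalently 16 + 31 + 41 + 47 + 72 + 98 + 170).

475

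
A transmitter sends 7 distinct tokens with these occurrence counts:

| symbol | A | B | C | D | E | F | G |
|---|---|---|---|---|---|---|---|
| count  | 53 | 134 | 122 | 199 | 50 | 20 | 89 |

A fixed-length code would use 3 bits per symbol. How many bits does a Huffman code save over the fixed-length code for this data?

263

Fixed-length: 3 bits × 667 symbols = 2001 bits.
Huffman merges:
merge F(20) and E(50): 70
merge A(53) and 70: 123
merge G(89) and C(122): 211
merge 123 and B(134): 257
merge D(199) and 211: 410
merge 257 and 410: 667
Huffman total = 70 + 123 + 211 + 257 + 410 + 667 = 1738 bits.
Saving = 2001 − 1738 = 263 bits.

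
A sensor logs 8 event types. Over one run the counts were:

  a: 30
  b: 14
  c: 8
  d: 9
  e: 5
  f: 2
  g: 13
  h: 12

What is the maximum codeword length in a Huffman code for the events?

4

Merge the two lowest-weight nodes at each step:
combine f(2), e(5) → 7
combine 7, c(8) → 15
combine d(9), h(12) → 21
combine g(13), b(14) → 27
combine 15, 21 → 36
combine 27, a(30) → 57
combine 36, 57 → 93
The first pair merged (f, e) ends up deepest, at depth 4.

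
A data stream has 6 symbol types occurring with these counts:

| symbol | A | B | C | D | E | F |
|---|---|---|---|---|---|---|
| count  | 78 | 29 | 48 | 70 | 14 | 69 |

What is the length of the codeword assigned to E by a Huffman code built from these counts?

4

Repeatedly merge the two smallest:
merge E(14) and B(29): 43
merge 43 and C(48): 91
merge F(69) and D(70): 139
merge A(78) and 91: 169
merge 139 and 169: 308
E's leaf is at depth 4, giving a 4-bit codeword.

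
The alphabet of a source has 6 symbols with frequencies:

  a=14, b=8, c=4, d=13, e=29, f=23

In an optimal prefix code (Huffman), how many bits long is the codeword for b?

4

Repeatedly merge the two smallest:
merge c(4) and b(8): 12
merge 12 and d(13): 25
merge a(14) and f(23): 37
merge 25 and e(29): 54
merge 37 and 54: 91
The subtree containing b is merged 4 times, so code length = 4.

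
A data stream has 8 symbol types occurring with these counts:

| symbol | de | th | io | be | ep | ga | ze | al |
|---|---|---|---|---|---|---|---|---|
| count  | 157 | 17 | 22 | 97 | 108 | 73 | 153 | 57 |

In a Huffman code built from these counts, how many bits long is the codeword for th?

5

Repeatedly merge the two smallest:
merge th(17) and io(22): 39
merge 39 and al(57): 96
merge ga(73) and 96: 169
merge be(97) and ep(108): 205
merge ze(153) and de(157): 310
merge 169 and 205: 374
merge 310 and 374: 684
th's leaf is at depth 5, giving a 5-bit codeword.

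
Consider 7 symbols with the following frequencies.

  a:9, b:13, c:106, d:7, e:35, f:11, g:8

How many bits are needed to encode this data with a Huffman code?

383

Merge the two smallest weights repeatedly:
merge d(7) and g(8): 15
merge a(9) and f(11): 20
merge b(13) and 15: 28
merge 20 and 28: 48
merge e(35) and 48: 83
merge 83 and c(106): 189
The encoded length is the sum of every internal node's weight: 15 + 20 + 28 + 48 + 83 + 189 = 383 bits.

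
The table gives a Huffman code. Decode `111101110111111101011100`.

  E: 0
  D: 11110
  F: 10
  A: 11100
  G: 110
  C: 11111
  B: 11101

Read left to right; each codeword is recognised as soon as it completes (prefix code):
  11110→D | 11101→B | 11111→C | 10→F | 10→F | 11100→A
Decoded message: DBCFFA

DBCFFA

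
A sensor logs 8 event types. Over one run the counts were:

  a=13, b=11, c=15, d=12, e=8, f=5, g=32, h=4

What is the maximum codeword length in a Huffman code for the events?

Merge the two lowest-weight nodes at each step:
combine h(4), f(5) → 9
combine e(8), 9 → 17
combine b(11), d(12) → 23
combine a(13), c(15) → 28
combine 17, 23 → 40
combine 28, g(32) → 60
combine 40, 60 → 100
The first pair merged (h, f) ends up deepest, at depth 4.

4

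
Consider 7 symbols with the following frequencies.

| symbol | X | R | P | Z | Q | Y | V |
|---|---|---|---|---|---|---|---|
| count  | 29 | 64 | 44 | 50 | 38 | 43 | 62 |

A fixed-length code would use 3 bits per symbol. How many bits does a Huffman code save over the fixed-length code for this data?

Fixed-length: 3 bits × 330 symbols = 990 bits.
Huffman merges:
combine X(29), Q(38) → 67
combine Y(43), P(44) → 87
combine Z(50), V(62) → 112
combine R(64), 67 → 131
combine 87, 112 → 199
combine 131, 199 → 330
Huffman total = 67 + 87 + 112 + 131 + 199 + 330 = 926 bits.
Saving = 990 − 926 = 64 bits.

64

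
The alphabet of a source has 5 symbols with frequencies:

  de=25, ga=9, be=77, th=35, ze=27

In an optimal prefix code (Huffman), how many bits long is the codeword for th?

2

Huffman merges, smallest pair first:
ga(9) + de(25) → 34
ze(27) + 34 → 61
th(35) + 61 → 96
be(77) + 96 → 173
th's leaf is at depth 2, giving a 2-bit codeword.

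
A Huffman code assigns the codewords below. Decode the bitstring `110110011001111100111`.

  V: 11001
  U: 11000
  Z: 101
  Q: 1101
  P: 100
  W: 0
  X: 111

QPVXPX

Read left to right; each codeword is recognised as soon as it completes (prefix code):
  1101→Q | 100→P | 11001→V | 111→X | 100→P | 111→X
Decoded message: QPVXPX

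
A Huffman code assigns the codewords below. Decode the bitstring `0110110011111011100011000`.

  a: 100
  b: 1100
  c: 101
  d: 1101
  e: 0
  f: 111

edafdbebe

Read left to right; each codeword is recognised as soon as it completes (prefix code):
  0→e | 1101→d | 100→a | 111→f | 1101→d | 1100→b | 0→e | 1100→b | 0→e
Decoded message: edafdbebe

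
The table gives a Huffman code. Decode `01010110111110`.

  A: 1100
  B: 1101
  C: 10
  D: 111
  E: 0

Read left to right; each codeword is recognised as soon as it completes (prefix code):
  0→E | 10→C | 10→C | 1101→B | 111→D | 10→C
Decoded message: ECCBDC

ECCBDC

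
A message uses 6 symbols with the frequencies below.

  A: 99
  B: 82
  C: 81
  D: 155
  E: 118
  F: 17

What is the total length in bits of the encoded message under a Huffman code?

1382

Merge the two smallest weights repeatedly:
F(17) + C(81) → 98
B(82) + 98 → 180
A(99) + E(118) → 217
D(155) + 180 → 335
217 + 335 → 552
Total encoded bits = sum of merged weights = 98 + 180 + 217 + 335 + 552 = 1382.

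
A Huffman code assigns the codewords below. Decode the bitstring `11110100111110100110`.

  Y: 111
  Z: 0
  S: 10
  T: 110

Read left to right; each codeword is recognised as soon as it completes (prefix code):
  111→Y | 10→S | 10→S | 0→Z | 111→Y | 110→T | 10→S | 0→Z | 110→T
Decoded message: YSSZYTSZT

YSSZYTSZT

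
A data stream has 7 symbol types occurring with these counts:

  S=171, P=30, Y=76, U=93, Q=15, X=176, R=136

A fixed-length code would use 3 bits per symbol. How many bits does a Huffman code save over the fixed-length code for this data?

317

Fixed-length: 3 bits × 697 symbols = 2091 bits.
Huffman merges:
Q(15) + P(30) → 45
45 + Y(76) → 121
U(93) + 121 → 214
R(136) + S(171) → 307
X(176) + 214 → 390
307 + 390 → 697
Huffman total = 45 + 121 + 214 + 307 + 390 + 697 = 1774 bits.
Saving = 2091 − 1774 = 317 bits.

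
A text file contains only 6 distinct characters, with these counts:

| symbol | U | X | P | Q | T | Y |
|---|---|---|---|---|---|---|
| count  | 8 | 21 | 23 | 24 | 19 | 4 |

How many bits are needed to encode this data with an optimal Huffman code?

Merge the two smallest weights repeatedly:
merge Y(4) and U(8): 12
merge 12 and T(19): 31
merge X(21) and P(23): 44
merge Q(24) and 31: 55
merge 44 and 55: 99
The encoded length is the sum of every internal node's weight: 12 + 31 + 44 + 55 + 99 = 241 bits.

241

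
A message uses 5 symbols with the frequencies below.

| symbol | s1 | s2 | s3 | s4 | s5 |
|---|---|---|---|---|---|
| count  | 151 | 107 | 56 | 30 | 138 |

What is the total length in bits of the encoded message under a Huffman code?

Greedily combine the two least-frequent nodes:
s4(30) + s3(56) → 86
86 + s2(107) → 193
s5(138) + s1(151) → 289
193 + 289 → 482
The encoded length is the sum of every internal node's weight: 86 + 193 + 289 + 482 = 1050 bits.

1050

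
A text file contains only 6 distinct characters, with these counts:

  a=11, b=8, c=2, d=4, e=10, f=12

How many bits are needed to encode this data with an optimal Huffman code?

114

Greedily combine the two least-frequent nodes:
combine c(2), d(4) → 6
combine 6, b(8) → 14
combine e(10), a(11) → 21
combine f(12), 14 → 26
combine 21, 26 → 47
The encoded length is the sum of every internal node's weight: 6 + 14 + 21 + 26 + 47 = 114 bits.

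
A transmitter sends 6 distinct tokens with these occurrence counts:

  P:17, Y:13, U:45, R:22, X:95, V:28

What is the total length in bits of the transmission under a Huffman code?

500

Merge the two smallest weights repeatedly:
combine Y(13), P(17) → 30
combine R(22), V(28) → 50
combine 30, U(45) → 75
combine 50, 75 → 125
combine X(95), 125 → 220
Total encoded bits = sum of merged weights = 30 + 50 + 75 + 125 + 220 = 500.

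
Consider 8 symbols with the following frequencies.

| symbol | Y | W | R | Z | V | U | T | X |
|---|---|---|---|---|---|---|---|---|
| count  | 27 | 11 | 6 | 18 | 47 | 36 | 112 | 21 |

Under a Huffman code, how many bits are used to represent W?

Build the tree from the bottom:
merge R(6) and W(11): 17
merge 17 and Z(18): 35
merge X(21) and Y(27): 48
merge 35 and U(36): 71
merge V(47) and 48: 95
merge 71 and 95: 166
merge T(112) and 166: 278
W sits 5 levels below the root, so its codeword is 5 bits.

5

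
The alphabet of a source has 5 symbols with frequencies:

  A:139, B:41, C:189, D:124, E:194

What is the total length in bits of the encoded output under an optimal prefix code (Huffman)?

1539

Build the Huffman tree bottom-up:
B(41) + D(124) → 165
A(139) + 165 → 304
C(189) + E(194) → 383
304 + 383 → 687
The encoded length is the sum of every internal node's weight: 165 + 304 + 383 + 687 = 1539 bits.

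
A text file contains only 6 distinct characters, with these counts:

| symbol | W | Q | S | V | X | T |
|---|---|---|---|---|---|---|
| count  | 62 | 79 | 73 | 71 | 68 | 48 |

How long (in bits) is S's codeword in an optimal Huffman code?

2

Build the tree from the bottom:
T(48) + W(62) → 110
X(68) + V(71) → 139
S(73) + Q(79) → 152
110 + 139 → 249
152 + 249 → 401
S's leaf is at depth 2, giving a 2-bit codeword.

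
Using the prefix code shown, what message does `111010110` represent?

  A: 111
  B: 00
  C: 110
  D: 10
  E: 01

AEED

Read left to right; each codeword is recognised as soon as it completes (prefix code):
  111→A | 01→E | 01→E | 10→D
Decoded message: AEED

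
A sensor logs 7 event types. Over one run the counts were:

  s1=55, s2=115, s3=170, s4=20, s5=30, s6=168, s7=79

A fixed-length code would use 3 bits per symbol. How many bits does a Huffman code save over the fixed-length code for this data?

298

Fixed-length: 3 bits × 637 symbols = 1911 bits.
Huffman merges:
combine s4(20), s5(30) → 50
combine 50, s1(55) → 105
combine s7(79), 105 → 184
combine s2(115), s6(168) → 283
combine s3(170), 184 → 354
combine 283, 354 → 637
Huffman total = 50 + 105 + 184 + 283 + 354 + 637 = 1613 bits.
Saving = 1911 − 1613 = 298 bits.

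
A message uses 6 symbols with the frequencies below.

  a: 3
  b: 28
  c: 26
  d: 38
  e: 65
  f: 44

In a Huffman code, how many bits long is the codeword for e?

2

Build the tree from the bottom:
a(3) + c(26) → 29
b(28) + 29 → 57
d(38) + f(44) → 82
57 + e(65) → 122
82 + 122 → 204
e sits 2 levels below the root, so its codeword is 2 bits.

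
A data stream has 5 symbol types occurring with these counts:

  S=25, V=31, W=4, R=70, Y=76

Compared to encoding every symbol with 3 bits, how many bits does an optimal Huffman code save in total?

193

Fixed-length: 3 bits × 206 symbols = 618 bits.
Huffman merges:
merge W(4) and S(25): 29
merge 29 and V(31): 60
merge 60 and R(70): 130
merge Y(76) and 130: 206
Huffman total = 29 + 60 + 130 + 206 = 425 bits.
Saving = 618 − 425 = 193 bits.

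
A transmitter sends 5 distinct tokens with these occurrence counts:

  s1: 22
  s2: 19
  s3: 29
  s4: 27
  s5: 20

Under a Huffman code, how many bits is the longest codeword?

3

Merge the two lowest-weight nodes at each step:
s2(19) + s5(20) → 39
s1(22) + s4(27) → 49
s3(29) + 39 → 68
49 + 68 → 117
The rarest symbols sit at the bottom; the longest codeword is 3 bits.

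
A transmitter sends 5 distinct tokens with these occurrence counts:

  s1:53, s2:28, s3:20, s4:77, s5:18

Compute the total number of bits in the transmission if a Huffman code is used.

Merge the two smallest weights repeatedly:
s5(18) + s3(20) → 38
s2(28) + 38 → 66
s1(53) + 66 → 119
s4(77) + 119 → 196
The encoded length is the sum of every internal node's weight: 38 + 66 + 119 + 196 = 419 bits.

419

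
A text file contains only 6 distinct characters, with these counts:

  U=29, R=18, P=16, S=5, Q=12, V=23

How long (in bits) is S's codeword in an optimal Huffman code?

4

Huffman merges, smallest pair first:
S(5) + Q(12) → 17
P(16) + 17 → 33
R(18) + V(23) → 41
U(29) + 33 → 62
41 + 62 → 103
S sits 4 levels below the root, so its codeword is 4 bits.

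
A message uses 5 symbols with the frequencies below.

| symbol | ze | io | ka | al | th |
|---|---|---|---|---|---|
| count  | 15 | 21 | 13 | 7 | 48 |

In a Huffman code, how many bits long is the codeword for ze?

Huffman merges, smallest pair first:
al(7) + ka(13) → 20
ze(15) + 20 → 35
io(21) + 35 → 56
th(48) + 56 → 104
ze's leaf is at depth 3, giving a 3-bit codeword.

3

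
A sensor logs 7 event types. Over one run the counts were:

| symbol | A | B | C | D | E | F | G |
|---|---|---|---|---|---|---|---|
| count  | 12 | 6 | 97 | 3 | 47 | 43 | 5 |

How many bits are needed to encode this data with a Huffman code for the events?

446

Greedily combine the two least-frequent nodes:
merge D(3) and G(5): 8
merge B(6) and 8: 14
merge A(12) and 14: 26
merge 26 and F(43): 69
merge E(47) and 69: 116
merge C(97) and 116: 213
The encoded length is the sum of every internal node's weight: 8 + 14 + 26 + 69 + 116 + 213 = 446 bits.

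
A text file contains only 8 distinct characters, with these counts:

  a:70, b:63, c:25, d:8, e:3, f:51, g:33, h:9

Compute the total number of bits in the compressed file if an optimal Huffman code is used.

678

Greedily combine the two least-frequent nodes:
combine e(3), d(8) → 11
combine h(9), 11 → 20
combine 20, c(25) → 45
combine g(33), 45 → 78
combine f(51), b(63) → 114
combine a(70), 78 → 148
combine 114, 148 → 262
Total encoded bits = sum of merged weights = 11 + 20 + 45 + 78 + 114 + 148 + 262 = 678.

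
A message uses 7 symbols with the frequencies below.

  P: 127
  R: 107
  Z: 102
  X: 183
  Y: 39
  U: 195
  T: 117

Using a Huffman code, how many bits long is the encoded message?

2373

Merge the two smallest weights repeatedly:
Y(39) + Z(102) → 141
R(107) + T(117) → 224
P(127) + 141 → 268
X(183) + U(195) → 378
224 + 268 → 492
378 + 492 → 870
The encoded length is the sum of every internal node's weight: 141 + 224 + 268 + 378 + 492 + 870 = 2373 bits.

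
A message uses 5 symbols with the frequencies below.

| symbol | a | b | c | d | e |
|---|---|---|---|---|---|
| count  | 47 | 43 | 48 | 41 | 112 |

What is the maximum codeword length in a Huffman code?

Merge the two lowest-weight nodes at each step:
merge d(41) and b(43): 84
merge a(47) and c(48): 95
merge 84 and 95: 179
merge e(112) and 179: 291
The first pair merged (d, b) ends up deepest, at depth 3.

3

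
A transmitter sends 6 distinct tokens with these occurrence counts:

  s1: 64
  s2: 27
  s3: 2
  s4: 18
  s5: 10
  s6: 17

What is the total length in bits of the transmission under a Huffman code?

298

Greedily combine the two least-frequent nodes:
combine s3(2), s5(10) → 12
combine 12, s6(17) → 29
combine s4(18), s2(27) → 45
combine 29, 45 → 74
combine s1(64), 74 → 138
Each symbol's bit-cost is frequency × depth; summing gives 298 bits (equivalently 12 + 29 + 45 + 74 + 138).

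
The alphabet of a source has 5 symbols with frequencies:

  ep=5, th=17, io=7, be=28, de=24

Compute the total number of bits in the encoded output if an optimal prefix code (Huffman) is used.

Merge the two smallest weights repeatedly:
merge ep(5) and io(7): 12
merge 12 and th(17): 29
merge de(24) and be(28): 52
merge 29 and 52: 81
Each symbol's bit-cost is frequency × depth; summing gives 174 bits (equivalently 12 + 29 + 52 + 81).

174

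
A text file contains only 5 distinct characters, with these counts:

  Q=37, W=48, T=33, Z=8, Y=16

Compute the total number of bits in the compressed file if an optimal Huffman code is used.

Build the Huffman tree bottom-up:
Z(8) + Y(16) → 24
24 + T(33) → 57
Q(37) + W(48) → 85
57 + 85 → 142
Each symbol's bit-cost is frequency × depth; summing gives 308 bits (equivalently 24 + 57 + 85 + 142).

308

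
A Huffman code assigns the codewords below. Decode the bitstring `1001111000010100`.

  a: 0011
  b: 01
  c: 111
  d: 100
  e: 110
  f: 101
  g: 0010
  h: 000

Read left to right; each codeword is recognised as soon as it completes (prefix code):
  100→d | 111→c | 100→d | 0010→g | 100→d
Decoded message: dcdgd

dcdgd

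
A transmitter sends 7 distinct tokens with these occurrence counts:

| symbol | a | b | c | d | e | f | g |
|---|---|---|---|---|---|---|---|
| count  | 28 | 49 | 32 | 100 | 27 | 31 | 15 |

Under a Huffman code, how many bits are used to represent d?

2

Repeatedly merge the two smallest:
combine g(15), e(27) → 42
combine a(28), f(31) → 59
combine c(32), 42 → 74
combine b(49), 59 → 108
combine 74, d(100) → 174
combine 108, 174 → 282
d's leaf is at depth 2, giving a 2-bit codeword.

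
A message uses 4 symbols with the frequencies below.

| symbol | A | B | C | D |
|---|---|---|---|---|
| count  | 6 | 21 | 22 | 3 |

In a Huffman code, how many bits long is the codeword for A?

Build the tree from the bottom:
D(3) + A(6) → 9
9 + B(21) → 30
C(22) + 30 → 52
A's leaf is at depth 3, giving a 3-bit codeword.

3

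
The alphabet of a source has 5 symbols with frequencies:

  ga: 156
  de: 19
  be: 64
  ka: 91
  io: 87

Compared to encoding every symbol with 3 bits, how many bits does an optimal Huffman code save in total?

334

Fixed-length: 3 bits × 417 symbols = 1251 bits.
Huffman merges:
de(19) + be(64) → 83
83 + io(87) → 170
ka(91) + ga(156) → 247
170 + 247 → 417
Huffman total = 83 + 170 + 247 + 417 = 917 bits.
Saving = 1251 − 917 = 334 bits.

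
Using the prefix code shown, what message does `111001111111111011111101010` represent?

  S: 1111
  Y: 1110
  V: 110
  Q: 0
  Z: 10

Read left to right; each codeword is recognised as soon as it completes (prefix code):
  1110→Y | 0→Q | 1111→S | 1111→S | 110→V | 1111→S | 110→V | 10→Z | 10→Z
Decoded message: YQSSVSVZZ

YQSSVSVZZ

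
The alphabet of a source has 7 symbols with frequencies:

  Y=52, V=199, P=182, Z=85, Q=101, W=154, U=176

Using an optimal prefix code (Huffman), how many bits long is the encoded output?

Greedily combine the two least-frequent nodes:
combine Y(52), Z(85) → 137
combine Q(101), 137 → 238
combine W(154), U(176) → 330
combine P(182), V(199) → 381
combine 238, 330 → 568
combine 381, 568 → 949
The encoded length is the sum of every internal node's weight: 137 + 238 + 330 + 381 + 568 + 949 = 2603 bits.

2603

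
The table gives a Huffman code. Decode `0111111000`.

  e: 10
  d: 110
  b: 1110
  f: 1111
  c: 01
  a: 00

Read left to right; each codeword is recognised as soon as it completes (prefix code):
  01→c | 1111→f | 10→e | 00→a
Decoded message: cfea

cfea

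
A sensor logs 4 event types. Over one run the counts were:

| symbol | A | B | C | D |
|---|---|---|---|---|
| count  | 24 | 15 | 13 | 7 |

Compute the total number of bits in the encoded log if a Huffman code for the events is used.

Merge the two smallest weights repeatedly:
merge D(7) and C(13): 20
merge B(15) and 20: 35
merge A(24) and 35: 59
Total encoded bits = sum of merged weights = 20 + 35 + 59 = 114.

114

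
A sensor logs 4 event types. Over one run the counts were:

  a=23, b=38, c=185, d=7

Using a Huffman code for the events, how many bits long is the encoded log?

351

Merge the two smallest weights repeatedly:
d(7) + a(23) → 30
30 + b(38) → 68
68 + c(185) → 253
Total encoded bits = sum of merged weights = 30 + 68 + 253 = 351.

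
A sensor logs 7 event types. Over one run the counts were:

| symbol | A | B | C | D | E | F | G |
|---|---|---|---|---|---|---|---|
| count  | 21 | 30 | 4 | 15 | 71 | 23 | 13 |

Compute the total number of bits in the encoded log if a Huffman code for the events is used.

438

Merge the two smallest weights repeatedly:
combine C(4), G(13) → 17
combine D(15), 17 → 32
combine A(21), F(23) → 44
combine B(30), 32 → 62
combine 44, 62 → 106
combine E(71), 106 → 177
The encoded length is the sum of every internal node's weight: 17 + 32 + 44 + 62 + 106 + 177 = 438 bits.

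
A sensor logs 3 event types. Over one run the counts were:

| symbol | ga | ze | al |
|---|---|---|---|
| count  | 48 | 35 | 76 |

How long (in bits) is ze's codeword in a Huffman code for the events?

Build the tree from the bottom:
merge ze(35) and ga(48): 83
merge al(76) and 83: 159
ze's leaf is at depth 2, giving a 2-bit codeword.

2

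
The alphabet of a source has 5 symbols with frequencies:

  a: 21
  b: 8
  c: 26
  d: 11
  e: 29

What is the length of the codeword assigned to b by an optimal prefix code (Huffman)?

3

Repeatedly merge the two smallest:
b(8) + d(11) → 19
19 + a(21) → 40
c(26) + e(29) → 55
40 + 55 → 95
The subtree containing b is merged 3 times, so code length = 3.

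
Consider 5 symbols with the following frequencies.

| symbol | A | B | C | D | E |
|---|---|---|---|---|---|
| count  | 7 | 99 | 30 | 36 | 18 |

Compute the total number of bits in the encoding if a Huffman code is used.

Greedily combine the two least-frequent nodes:
combine A(7), E(18) → 25
combine 25, C(30) → 55
combine D(36), 55 → 91
combine 91, B(99) → 190
Each symbol's bit-cost is frequency × depth; summing gives 361 bits (equivalently 25 + 55 + 91 + 190).

361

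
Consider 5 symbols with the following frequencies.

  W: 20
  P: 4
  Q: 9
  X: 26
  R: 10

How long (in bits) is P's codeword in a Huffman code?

Build the tree from the bottom:
combine P(4), Q(9) → 13
combine R(10), 13 → 23
combine W(20), 23 → 43
combine X(26), 43 → 69
P sits 4 levels below the root, so its codeword is 4 bits.

4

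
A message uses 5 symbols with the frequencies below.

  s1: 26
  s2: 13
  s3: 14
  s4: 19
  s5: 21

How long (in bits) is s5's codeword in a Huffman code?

2

Repeatedly merge the two smallest:
merge s2(13) and s3(14): 27
merge s4(19) and s5(21): 40
merge s1(26) and 27: 53
merge 40 and 53: 93
The subtree containing s5 is merged 2 times, so code length = 2.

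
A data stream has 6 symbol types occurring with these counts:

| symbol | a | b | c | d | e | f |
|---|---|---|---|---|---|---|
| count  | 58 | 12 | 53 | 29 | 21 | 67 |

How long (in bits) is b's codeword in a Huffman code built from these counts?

4

Repeatedly merge the two smallest:
b(12) + e(21) → 33
d(29) + 33 → 62
c(53) + a(58) → 111
62 + f(67) → 129
111 + 129 → 240
The subtree containing b is merged 4 times, so code length = 4.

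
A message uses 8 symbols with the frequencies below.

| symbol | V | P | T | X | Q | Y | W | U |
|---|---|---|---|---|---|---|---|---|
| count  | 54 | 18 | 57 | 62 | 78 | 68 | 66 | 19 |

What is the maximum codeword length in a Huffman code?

Merge the two lowest-weight nodes at each step:
P(18) + U(19) → 37
37 + V(54) → 91
T(57) + X(62) → 119
W(66) + Y(68) → 134
Q(78) + 91 → 169
119 + 134 → 253
169 + 253 → 422
The first pair merged (P, U) ends up deepest, at depth 4.

4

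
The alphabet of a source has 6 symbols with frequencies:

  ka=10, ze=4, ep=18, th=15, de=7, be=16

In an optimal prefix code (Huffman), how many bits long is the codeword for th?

2

Repeatedly merge the two smallest:
combine ze(4), de(7) → 11
combine ka(10), 11 → 21
combine th(15), be(16) → 31
combine ep(18), 21 → 39
combine 31, 39 → 70
th sits 2 levels below the root, so its codeword is 2 bits.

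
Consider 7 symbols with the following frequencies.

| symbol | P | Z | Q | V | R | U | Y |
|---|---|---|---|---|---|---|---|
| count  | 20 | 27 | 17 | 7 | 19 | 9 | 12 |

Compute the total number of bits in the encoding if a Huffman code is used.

Greedily combine the two least-frequent nodes:
combine V(7), U(9) → 16
combine Y(12), 16 → 28
combine Q(17), R(19) → 36
combine P(20), Z(27) → 47
combine 28, 36 → 64
combine 47, 64 → 111
Each symbol's bit-cost is frequency × depth; summing gives 302 bits (equivalently 16 + 28 + 36 + 47 + 64 + 111).

302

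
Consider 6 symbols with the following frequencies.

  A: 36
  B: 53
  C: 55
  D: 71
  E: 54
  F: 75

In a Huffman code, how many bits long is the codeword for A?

3

Repeatedly merge the two smallest:
A(36) + B(53) → 89
E(54) + C(55) → 109
D(71) + F(75) → 146
89 + 109 → 198
146 + 198 → 344
The subtree containing A is merged 3 times, so code length = 3.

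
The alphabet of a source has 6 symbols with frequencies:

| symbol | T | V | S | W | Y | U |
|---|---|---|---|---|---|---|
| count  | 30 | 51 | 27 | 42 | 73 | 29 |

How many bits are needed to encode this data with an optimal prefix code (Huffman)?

Merge the two smallest weights repeatedly:
combine S(27), U(29) → 56
combine T(30), W(42) → 72
combine V(51), 56 → 107
combine 72, Y(73) → 145
combine 107, 145 → 252
The encoded length is the sum of every internal node's weight: 56 + 72 + 107 + 145 + 252 = 632 bits.

632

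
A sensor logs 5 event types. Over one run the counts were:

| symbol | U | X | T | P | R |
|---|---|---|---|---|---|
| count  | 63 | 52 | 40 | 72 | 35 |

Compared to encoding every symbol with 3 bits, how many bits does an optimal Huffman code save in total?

187

Fixed-length: 3 bits × 262 symbols = 786 bits.
Huffman merges:
combine R(35), T(40) → 75
combine X(52), U(63) → 115
combine P(72), 75 → 147
combine 115, 147 → 262
Huffman total = 75 + 115 + 147 + 262 = 599 bits.
Saving = 786 − 599 = 187 bits.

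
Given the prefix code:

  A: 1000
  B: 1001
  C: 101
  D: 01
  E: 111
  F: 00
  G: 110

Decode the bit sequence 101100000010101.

Read left to right; each codeword is recognised as soon as it completes (prefix code):
  101→C | 1000→A | 00→F | 01→D | 01→D | 01→D
Decoded message: CAFDDD

CAFDDD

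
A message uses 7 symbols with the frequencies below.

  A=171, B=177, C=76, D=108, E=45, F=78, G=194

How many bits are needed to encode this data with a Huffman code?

Build the Huffman tree bottom-up:
combine E(45), C(76) → 121
combine F(78), D(108) → 186
combine 121, A(171) → 292
combine B(177), 186 → 363
combine G(194), 292 → 486
combine 363, 486 → 849
Each symbol's bit-cost is frequency × depth; summing gives 2297 bits (equivalently 121 + 186 + 292 + 363 + 486 + 849).

2297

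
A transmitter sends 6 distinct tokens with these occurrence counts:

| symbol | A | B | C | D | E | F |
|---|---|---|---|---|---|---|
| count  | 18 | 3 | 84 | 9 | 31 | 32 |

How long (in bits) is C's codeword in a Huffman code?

Build the tree from the bottom:
merge B(3) and D(9): 12
merge 12 and A(18): 30
merge 30 and E(31): 61
merge F(32) and 61: 93
merge C(84) and 93: 177
C is merged only at the final step, so code length = 1.

1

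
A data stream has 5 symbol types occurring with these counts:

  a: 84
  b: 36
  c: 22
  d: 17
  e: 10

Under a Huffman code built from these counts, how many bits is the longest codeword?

Merge the two lowest-weight nodes at each step:
e(10) + d(17) → 27
c(22) + 27 → 49
b(36) + 49 → 85
a(84) + 85 → 169
Maximum depth reached is 4.

4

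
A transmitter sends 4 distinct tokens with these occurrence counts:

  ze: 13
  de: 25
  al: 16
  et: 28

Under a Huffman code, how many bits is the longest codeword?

Merge the two lowest-weight nodes at each step:
ze(13) + al(16) → 29
de(25) + et(28) → 53
29 + 53 → 82
Maximum depth reached is 2.

2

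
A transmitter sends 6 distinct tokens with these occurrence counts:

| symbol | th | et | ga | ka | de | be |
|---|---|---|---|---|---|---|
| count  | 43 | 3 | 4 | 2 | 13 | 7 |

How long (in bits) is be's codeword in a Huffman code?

Huffman merges, smallest pair first:
ka(2) + et(3) → 5
ga(4) + 5 → 9
be(7) + 9 → 16
de(13) + 16 → 29
29 + th(43) → 72
The subtree containing be is merged 3 times, so code length = 3.

3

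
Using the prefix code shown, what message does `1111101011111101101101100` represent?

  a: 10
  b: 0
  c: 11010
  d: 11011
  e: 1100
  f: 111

Read left to right; each codeword is recognised as soon as it completes (prefix code):
  111→f | 11010→c | 111→f | 111→f | 0→b | 11011→d | 0→b | 1100→e
Decoded message: fcffbdbe

fcffbdbe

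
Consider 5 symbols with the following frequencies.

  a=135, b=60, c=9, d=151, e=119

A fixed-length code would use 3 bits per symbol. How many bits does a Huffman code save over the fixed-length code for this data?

Fixed-length: 3 bits × 474 symbols = 1422 bits.
Huffman merges:
merge c(9) and b(60): 69
merge 69 and e(119): 188
merge a(135) and d(151): 286
merge 188 and 286: 474
Huffman total = 69 + 188 + 286 + 474 = 1017 bits.
Saving = 1422 − 1017 = 405 bits.

405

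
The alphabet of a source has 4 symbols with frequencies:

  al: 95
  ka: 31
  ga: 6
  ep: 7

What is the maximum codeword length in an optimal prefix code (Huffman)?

Merge the two lowest-weight nodes at each step:
ga(6) + ep(7) → 13
13 + ka(31) → 44
44 + al(95) → 139
Maximum depth reached is 3.

3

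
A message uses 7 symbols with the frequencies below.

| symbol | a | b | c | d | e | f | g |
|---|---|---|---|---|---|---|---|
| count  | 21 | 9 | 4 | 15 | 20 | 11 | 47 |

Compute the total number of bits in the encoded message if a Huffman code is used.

Build the Huffman tree bottom-up:
merge c(4) and b(9): 13
merge f(11) and 13: 24
merge d(15) and e(20): 35
merge a(21) and 24: 45
merge 35 and 45: 80
merge g(47) and 80: 127
The encoded length is the sum of every internal node's weight: 13 + 24 + 35 + 45 + 80 + 127 = 324 bits.

324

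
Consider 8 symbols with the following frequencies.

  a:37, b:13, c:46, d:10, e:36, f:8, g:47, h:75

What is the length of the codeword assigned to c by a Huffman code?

3

Huffman merges, smallest pair first:
merge f(8) and d(10): 18
merge b(13) and 18: 31
merge 31 and e(36): 67
merge a(37) and c(46): 83
merge g(47) and 67: 114
merge h(75) and 83: 158
merge 114 and 158: 272
The subtree containing c is merged 3 times, so code length = 3.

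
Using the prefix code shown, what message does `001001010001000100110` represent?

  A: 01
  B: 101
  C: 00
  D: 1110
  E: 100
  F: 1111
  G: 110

CEBCACACG

Read left to right; each codeword is recognised as soon as it completes (prefix code):
  00→C | 100→E | 101→B | 00→C | 01→A | 00→C | 01→A | 00→C | 110→G
Decoded message: CEBCACACG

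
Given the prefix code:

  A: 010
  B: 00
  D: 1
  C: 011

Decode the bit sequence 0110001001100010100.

CBACBADB

Read left to right; each codeword is recognised as soon as it completes (prefix code):
  011→C | 00→B | 010→A | 011→C | 00→B | 010→A | 1→D | 00→B
Decoded message: CBACBADB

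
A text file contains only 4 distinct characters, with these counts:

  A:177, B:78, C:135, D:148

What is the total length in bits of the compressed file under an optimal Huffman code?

Greedily combine the two least-frequent nodes:
combine B(78), C(135) → 213
combine D(148), A(177) → 325
combine 213, 325 → 538
The encoded length is the sum of every internal node's weight: 213 + 325 + 538 = 1076 bits.

1076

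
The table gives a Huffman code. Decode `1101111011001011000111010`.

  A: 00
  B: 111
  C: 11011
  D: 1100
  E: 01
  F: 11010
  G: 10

CCAGDEF

Read left to right; each codeword is recognised as soon as it completes (prefix code):
  11011→C | 11011→C | 00→A | 10→G | 1100→D | 01→E | 11010→F
Decoded message: CCAGDEF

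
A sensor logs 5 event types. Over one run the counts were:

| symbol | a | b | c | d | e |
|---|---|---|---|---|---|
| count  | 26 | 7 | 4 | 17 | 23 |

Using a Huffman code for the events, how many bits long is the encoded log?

Merge the two smallest weights repeatedly:
combine c(4), b(7) → 11
combine 11, d(17) → 28
combine e(23), a(26) → 49
combine 28, 49 → 77
Total encoded bits = sum of merged weights = 11 + 28 + 49 + 77 = 165.

165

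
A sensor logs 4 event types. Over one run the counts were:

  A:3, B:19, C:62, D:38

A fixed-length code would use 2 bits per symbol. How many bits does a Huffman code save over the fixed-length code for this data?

40

Fixed-length: 2 bits × 122 symbols = 244 bits.
Huffman merges:
A(3) + B(19) → 22
22 + D(38) → 60
60 + C(62) → 122
Huffman total = 22 + 60 + 122 = 204 bits.
Saving = 244 − 204 = 40 bits.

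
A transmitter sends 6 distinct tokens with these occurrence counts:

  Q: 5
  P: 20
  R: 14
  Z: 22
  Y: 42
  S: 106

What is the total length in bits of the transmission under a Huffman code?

Greedily combine the two least-frequent nodes:
Q(5) + R(14) → 19
19 + P(20) → 39
Z(22) + 39 → 61
Y(42) + 61 → 103
103 + S(106) → 209
The encoded length is the sum of every internal node's weight: 19 + 39 + 61 + 103 + 209 = 431 bits.

431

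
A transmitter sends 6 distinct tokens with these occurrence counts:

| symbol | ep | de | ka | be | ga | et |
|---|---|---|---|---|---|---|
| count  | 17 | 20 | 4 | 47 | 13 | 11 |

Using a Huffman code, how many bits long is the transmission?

Build the Huffman tree bottom-up:
combine ka(4), et(11) → 15
combine ga(13), 15 → 28
combine ep(17), de(20) → 37
combine 28, 37 → 65
combine be(47), 65 → 112
Each symbol's bit-cost is frequency × depth; summing gives 257 bits (equivalently 15 + 28 + 37 + 65 + 112).

257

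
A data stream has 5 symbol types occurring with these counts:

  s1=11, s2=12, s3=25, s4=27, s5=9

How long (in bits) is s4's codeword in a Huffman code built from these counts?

Repeatedly merge the two smallest:
combine s5(9), s1(11) → 20
combine s2(12), 20 → 32
combine s3(25), s4(27) → 52
combine 32, 52 → 84
The subtree containing s4 is merged 2 times, so code length = 2.

2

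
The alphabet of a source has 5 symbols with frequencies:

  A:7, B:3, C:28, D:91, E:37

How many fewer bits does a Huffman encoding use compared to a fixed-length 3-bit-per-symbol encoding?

209

Fixed-length: 3 bits × 166 symbols = 498 bits.
Huffman merges:
B(3) + A(7) → 10
10 + C(28) → 38
E(37) + 38 → 75
75 + D(91) → 166
Huffman total = 10 + 38 + 75 + 166 = 289 bits.
Saving = 498 − 289 = 209 bits.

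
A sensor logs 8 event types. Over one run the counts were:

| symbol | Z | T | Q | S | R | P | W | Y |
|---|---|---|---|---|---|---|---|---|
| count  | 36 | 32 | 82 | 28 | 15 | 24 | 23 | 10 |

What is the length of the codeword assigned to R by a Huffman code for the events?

4

Repeatedly merge the two smallest:
Y(10) + R(15) → 25
W(23) + P(24) → 47
25 + S(28) → 53
T(32) + Z(36) → 68
47 + 53 → 100
68 + Q(82) → 150
100 + 150 → 250
R sits 4 levels below the root, so its codeword is 4 bits.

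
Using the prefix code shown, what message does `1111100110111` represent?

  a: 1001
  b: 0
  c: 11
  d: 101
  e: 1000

Read left to right; each codeword is recognised as soon as it completes (prefix code):
  11→c | 11→c | 1001→a | 101→d | 11→c
Decoded message: ccadc

ccadc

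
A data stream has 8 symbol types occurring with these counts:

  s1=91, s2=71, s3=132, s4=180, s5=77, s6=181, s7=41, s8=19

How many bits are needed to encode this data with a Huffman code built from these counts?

Merge the two smallest weights repeatedly:
s8(19) + s7(41) → 60
60 + s2(71) → 131
s5(77) + s1(91) → 168
131 + s3(132) → 263
168 + s4(180) → 348
s6(181) + 263 → 444
348 + 444 → 792
The encoded length is the sum of every internal node's weight: 60 + 131 + 168 + 263 + 348 + 444 + 792 = 2206 bits.

2206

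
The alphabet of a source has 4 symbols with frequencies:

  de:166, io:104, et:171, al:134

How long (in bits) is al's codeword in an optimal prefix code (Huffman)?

2

Repeatedly merge the two smallest:
merge io(104) and al(134): 238
merge de(166) and et(171): 337
merge 238 and 337: 575
The subtree containing al is merged 2 times, so code length = 2.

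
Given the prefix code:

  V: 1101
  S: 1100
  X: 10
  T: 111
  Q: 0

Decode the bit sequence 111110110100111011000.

TVXXQTQSQ

Read left to right; each codeword is recognised as soon as it completes (prefix code):
  111→T | 1101→V | 10→X | 10→X | 0→Q | 111→T | 0→Q | 1100→S | 0→Q
Decoded message: TVXXQTQSQ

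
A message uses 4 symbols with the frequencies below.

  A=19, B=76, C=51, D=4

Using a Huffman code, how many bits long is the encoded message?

Build the Huffman tree bottom-up:
combine D(4), A(19) → 23
combine 23, C(51) → 74
combine 74, B(76) → 150
The encoded length is the sum of every internal node's weight: 23 + 74 + 150 = 247 bits.

247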